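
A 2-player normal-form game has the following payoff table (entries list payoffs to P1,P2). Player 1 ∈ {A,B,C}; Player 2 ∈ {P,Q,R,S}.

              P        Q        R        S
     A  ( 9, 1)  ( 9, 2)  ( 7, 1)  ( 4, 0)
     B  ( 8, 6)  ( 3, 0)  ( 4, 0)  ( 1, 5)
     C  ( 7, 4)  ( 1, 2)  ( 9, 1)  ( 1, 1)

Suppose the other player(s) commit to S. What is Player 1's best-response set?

argmax u_1 = {A}

u_1(A vs S) = 4
u_1(B vs S) = 1
u_1(C vs S) = 1
max payoff 4 at {A}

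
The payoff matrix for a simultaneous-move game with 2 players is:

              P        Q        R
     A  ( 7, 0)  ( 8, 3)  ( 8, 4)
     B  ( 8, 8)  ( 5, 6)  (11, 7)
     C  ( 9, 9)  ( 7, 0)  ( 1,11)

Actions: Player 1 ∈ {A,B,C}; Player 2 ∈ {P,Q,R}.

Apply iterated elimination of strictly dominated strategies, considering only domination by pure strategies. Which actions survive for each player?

P2 drop Q (R beats it: A:4>3 B:7>6 C:11>0)
P1 drop A (B beats it: P:8>7 R:11>8)
P1→{B,C} P2→{P,R}

Survivors P1:{B,C} P2:{P,R}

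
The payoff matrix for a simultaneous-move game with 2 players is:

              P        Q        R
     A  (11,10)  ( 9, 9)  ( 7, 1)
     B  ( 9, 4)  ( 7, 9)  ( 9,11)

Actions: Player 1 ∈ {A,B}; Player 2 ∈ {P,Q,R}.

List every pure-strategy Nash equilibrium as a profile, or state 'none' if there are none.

PSNE = {(A,P), (B,R)}

(A,P): NE
(A,Q): not NE [P2→P gives 10>9]
(A,R): not NE [P1→B gives 9>7; P2→P gives 10>1]
(B,P): not NE [P1→A gives 11>9; P2→R gives 11>4]
(B,Q): not NE [P1→A gives 9>7; P2→R gives 11>9]
(B,R): NE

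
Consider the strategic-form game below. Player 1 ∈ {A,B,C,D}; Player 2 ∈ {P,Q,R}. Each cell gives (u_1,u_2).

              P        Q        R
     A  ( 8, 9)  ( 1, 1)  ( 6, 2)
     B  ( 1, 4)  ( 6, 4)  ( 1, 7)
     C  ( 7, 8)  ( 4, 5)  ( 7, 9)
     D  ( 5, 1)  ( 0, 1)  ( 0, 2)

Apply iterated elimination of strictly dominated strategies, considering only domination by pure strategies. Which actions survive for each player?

P1 drop D (A beats it: P:8>5 Q:1>0 R:6>0)
P2 drop Q (R beats it: A:2>1 B:7>4 C:9>5)
P1 drop B (A beats it: P:8>1 R:6>1)
P1→{A,C} P2→{P,R}

Remaining: P1:{A,C} P2:{P,R}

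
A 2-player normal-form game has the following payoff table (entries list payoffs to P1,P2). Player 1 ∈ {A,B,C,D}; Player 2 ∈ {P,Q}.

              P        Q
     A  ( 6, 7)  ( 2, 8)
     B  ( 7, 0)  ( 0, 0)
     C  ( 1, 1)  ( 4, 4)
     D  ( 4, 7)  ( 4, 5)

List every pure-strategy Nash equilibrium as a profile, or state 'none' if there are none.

PSNE = {(B,P), (C,Q)}

(A,P): not NE [P1→B gives 7>6; P2→Q gives 8>7]
(A,Q): not NE [P1→D gives 4>2]
(B,P): NE
(B,Q): not NE [P1→D gives 4>0]
(C,P): not NE [P1→B gives 7>1; P2→Q gives 4>1]
(C,Q): NE
(D,P): not NE [P1→B gives 7>4]
(D,Q): not NE [P2→P gives 7>5]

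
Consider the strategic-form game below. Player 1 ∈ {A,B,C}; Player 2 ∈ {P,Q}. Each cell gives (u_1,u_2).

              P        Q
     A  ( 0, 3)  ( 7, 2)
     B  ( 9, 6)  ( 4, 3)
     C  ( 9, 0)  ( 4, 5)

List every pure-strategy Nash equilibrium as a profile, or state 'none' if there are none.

(A,P): not NE [P1→C gives 9>0]
(A,Q): not NE [P2→P gives 3>2]
(B,P): NE
(B,Q): not NE [P1→A gives 7>4; P2→P gives 6>3]
(C,P): not NE [P2→Q gives 5>0]
(C,Q): not NE [P1→A gives 7>4]

NE set: (B,P)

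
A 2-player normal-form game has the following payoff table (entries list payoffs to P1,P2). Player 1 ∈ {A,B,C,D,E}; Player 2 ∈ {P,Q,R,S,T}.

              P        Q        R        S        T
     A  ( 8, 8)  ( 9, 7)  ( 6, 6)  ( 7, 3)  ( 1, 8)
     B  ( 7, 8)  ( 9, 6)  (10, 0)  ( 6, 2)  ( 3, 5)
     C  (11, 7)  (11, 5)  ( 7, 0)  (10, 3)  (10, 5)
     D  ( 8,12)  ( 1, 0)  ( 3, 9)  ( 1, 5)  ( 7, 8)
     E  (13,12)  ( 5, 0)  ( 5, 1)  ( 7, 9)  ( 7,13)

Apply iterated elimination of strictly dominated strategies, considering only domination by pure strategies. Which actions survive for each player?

IESDS → P1:{C,E} P2:{P,T}

P1 drop A (C beats it: P:11>8 Q:11>9 R:7>6 S:10>7 T:10>1)
P1 drop D (C beats it: P:11>8 Q:11>1 R:7>3 S:10>1 T:10>7)
P2 drop Q (P beats it: B:8>6 C:7>5 E:12>0)
P2 drop R (P beats it: B:8>0 C:7>0 E:12>1)
P1 drop B (C beats it: P:11>7 S:10>6 T:10>3)
P2 drop S (P beats it: C:7>3 E:12>9)
P1→{C,E} P2→{P,T}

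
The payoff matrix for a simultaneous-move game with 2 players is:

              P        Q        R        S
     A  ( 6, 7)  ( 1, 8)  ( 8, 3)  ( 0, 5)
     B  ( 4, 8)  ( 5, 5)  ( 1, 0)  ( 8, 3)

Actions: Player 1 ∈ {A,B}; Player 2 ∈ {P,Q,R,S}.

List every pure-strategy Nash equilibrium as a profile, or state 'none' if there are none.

PSNE: ∅

(A,P): not NE [P2→Q gives 8>7]
(A,Q): not NE [P1→B gives 5>1]
(A,R): not NE [P2→Q gives 8>3]
(A,S): not NE [P1→B gives 8>0; P2→Q gives 8>5]
(B,P): not NE [P1→A gives 6>4]
(B,Q): not NE [P2→P gives 8>5]
(B,R): not NE [P1→A gives 8>1; P2→P gives 8>0]
(B,S): not NE [P2→P gives 8>3]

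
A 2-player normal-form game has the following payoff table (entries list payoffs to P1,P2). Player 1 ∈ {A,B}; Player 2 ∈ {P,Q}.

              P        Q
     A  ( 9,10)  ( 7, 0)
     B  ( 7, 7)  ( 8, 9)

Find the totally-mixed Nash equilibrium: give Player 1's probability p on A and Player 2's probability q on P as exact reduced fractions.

P1 indiff ⇒ q·9+(1-q)·7 = q·7+(1-q)·8 ⇒ q(2) = (1-q)(1) ⇒ q = 1/3
P2 indiff ⇒ p·10+(1-p)·7 = p·0+(1-p)·9 ⇒ p(10) = (1-p)(2) ⇒ p = 1/6

p=1/6, q=1/3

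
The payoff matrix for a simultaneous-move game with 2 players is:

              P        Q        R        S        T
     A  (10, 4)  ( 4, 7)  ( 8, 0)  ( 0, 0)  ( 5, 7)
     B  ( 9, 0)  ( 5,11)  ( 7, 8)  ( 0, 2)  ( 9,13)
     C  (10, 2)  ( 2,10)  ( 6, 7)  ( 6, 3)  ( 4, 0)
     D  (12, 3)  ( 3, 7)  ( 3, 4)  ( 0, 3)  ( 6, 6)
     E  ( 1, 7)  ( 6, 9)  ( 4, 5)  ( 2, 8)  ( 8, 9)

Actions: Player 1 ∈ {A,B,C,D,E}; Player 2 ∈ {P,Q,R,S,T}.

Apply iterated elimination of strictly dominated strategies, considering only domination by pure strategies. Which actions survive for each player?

IESDS → P1:{B,E} P2:{Q,T}

P2 drop P (Q beats it: A:7>4 B:11>0 C:10>2 D:7>3 E:9>7)
P1 drop D (E beats it: Q:6>3 R:4>3 S:2>0 T:8>6)
P2 drop R (Q beats it: A:7>0 B:11>8 C:10>7 E:9>5)
P1 drop A (E beats it: Q:6>4 S:2>0 T:8>5)
P2 drop S (Q beats it: B:11>2 C:10>3 E:9>8)
P1 drop C (B beats it: Q:5>2 T:9>4)
P1→{B,E} P2→{Q,T}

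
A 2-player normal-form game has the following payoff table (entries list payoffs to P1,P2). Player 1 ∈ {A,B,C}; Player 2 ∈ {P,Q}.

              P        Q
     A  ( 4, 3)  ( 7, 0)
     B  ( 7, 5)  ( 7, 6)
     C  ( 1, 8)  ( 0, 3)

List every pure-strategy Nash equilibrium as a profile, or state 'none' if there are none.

NE set: (B,Q)

(A,P): not NE [P1→B gives 7>4]
(A,Q): not NE [P2→P gives 3>0]
(B,P): not NE [P2→Q gives 6>5]
(B,Q): NE
(C,P): not NE [P1→B gives 7>1]
(C,Q): not NE [P1→B gives 7>0; P2→P gives 8>3]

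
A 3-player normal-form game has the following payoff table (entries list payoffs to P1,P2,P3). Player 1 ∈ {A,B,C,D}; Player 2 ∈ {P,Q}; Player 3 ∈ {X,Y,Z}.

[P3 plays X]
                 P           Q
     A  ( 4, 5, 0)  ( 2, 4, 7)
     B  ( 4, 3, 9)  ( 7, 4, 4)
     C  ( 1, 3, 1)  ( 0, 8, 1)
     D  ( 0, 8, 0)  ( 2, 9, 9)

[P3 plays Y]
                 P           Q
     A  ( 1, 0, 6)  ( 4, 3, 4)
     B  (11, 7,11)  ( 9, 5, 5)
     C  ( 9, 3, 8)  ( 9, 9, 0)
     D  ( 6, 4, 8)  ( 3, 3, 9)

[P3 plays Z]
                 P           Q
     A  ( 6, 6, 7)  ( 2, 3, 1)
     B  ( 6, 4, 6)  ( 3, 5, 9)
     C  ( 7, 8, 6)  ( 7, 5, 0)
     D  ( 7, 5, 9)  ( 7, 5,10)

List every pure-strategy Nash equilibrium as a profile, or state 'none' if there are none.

NE set: (B,P,Y), (D,P,Z), (D,Q,Z)

(A,P,X): not NE [P3→Z gives 7>0]
(A,P,Y): not NE [P1→B gives 11>1; P2→Q gives 3>0; P3→Z gives 7>6]
(A,P,Z): not NE [P1→D gives 7>6]
(A,Q,X): not NE [P1→B gives 7>2; P2→P gives 5>4]
(A,Q,Y): not NE [P1→C gives 9>4; P3→X gives 7>4]
(A,Q,Z): not NE [P1→D gives 7>2; P2→P gives 6>3; P3→X gives 7>1]
(B,P,X): not NE [P2→Q gives 4>3; P3→Y gives 11>9]
(B,P,Y): NE
(B,P,Z): not NE [P1→D gives 7>6; P2→Q gives 5>4; P3→Y gives 11>6]
(B,Q,X): not NE [P3→Z gives 9>4]
(B,Q,Y): not NE [P2→P gives 7>5; P3→Z gives 9>5]
(B,Q,Z): not NE [P1→D gives 7>3]
(C,P,X): not NE [P1→B gives 4>1; P2→Q gives 8>3; P3→Y gives 8>1]
(C,P,Y): not NE [P1→B gives 11>9; P2→Q gives 9>3]
(C,P,Z): not NE [P3→Y gives 8>6]
(C,Q,X): not NE [P1→B gives 7>0]
(C,Q,Y): not NE [P3→X gives 1>0]
(C,Q,Z): not NE [P2→P gives 8>5; P3→X gives 1>0]
(D,P,X): not NE [P1→B gives 4>0; P2→Q gives 9>8; P3→Z gives 9>0]
(D,P,Y): not NE [P1→B gives 11>6; P3→Z gives 9>8]
(D,P,Z): NE
(D,Q,X): not NE [P1→B gives 7>2; P3→Z gives 10>9]
(D,Q,Y): not NE [P1→C gives 9>3; P2→P gives 4>3; P3→Z gives 10>9]
(D,Q,Z): NE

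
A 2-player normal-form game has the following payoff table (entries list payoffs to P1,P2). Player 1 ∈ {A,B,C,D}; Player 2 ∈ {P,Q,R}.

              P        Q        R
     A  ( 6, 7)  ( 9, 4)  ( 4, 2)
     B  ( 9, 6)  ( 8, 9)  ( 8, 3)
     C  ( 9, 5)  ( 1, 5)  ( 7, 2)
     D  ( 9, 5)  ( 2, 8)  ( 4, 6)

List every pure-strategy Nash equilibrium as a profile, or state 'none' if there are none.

(A,P): not NE [P1→D gives 9>6]
(A,Q): not NE [P2→P gives 7>4]
(A,R): not NE [P1→B gives 8>4; P2→P gives 7>2]
(B,P): not NE [P2→Q gives 9>6]
(B,Q): not NE [P1→A gives 9>8]
(B,R): not NE [P2→Q gives 9>3]
(C,P): NE
(C,Q): not NE [P1→A gives 9>1]
(C,R): not NE [P1→B gives 8>7; P2→Q gives 5>2]
(D,P): not NE [P2→Q gives 8>5]
(D,Q): not NE [P1→A gives 9>2]
(D,R): not NE [P1→B gives 8>4; P2→Q gives 8>6]

NE set: (C,P)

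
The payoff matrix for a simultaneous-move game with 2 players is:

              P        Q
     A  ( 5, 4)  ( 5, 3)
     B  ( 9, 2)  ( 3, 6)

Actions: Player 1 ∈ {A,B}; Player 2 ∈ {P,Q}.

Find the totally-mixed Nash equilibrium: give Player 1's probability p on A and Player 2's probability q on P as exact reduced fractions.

P1 indiff ⇒ q·5+(1-q)·5 = q·9+(1-q)·3 ⇒ q(-4) = (1-q)(-2) ⇒ q = 1/3
P2 indiff ⇒ p·4+(1-p)·2 = p·3+(1-p)·6 ⇒ p(1) = (1-p)(4) ⇒ p = 4/5

p=4/5, q=1/3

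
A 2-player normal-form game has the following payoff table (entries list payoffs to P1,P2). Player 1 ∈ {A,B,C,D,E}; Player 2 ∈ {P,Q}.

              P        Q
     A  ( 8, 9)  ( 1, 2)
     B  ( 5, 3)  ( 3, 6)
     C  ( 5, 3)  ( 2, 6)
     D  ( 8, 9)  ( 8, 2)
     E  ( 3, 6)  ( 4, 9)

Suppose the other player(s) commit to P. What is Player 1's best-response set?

argmax u_1 = {A,D}

u_1(A vs P) = 8
u_1(B vs P) = 5
u_1(C vs P) = 5
u_1(D vs P) = 8
u_1(E vs P) = 3
max payoff 8 at {A,D}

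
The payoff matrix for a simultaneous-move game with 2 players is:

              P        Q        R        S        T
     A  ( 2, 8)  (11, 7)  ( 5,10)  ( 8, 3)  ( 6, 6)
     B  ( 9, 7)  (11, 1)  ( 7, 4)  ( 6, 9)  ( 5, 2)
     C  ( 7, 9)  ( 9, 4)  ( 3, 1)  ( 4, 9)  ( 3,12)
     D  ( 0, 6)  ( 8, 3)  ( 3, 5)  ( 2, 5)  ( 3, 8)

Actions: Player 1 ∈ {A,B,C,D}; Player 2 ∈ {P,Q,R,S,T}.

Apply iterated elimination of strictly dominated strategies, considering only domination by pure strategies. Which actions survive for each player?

P1 drop C (B beats it: P:9>7 Q:11>9 R:7>3 S:6>4 T:5>3)
P1 drop D (A beats it: P:2>0 Q:11>8 R:5>3 S:8>2 T:6>3)
P2 drop Q (P beats it: A:8>7 B:7>1)
P2 drop T (P beats it: A:8>6 B:7>2)
P1→{A,B} P2→{P,R,S}

Survivors P1:{A,B} P2:{P,R,S}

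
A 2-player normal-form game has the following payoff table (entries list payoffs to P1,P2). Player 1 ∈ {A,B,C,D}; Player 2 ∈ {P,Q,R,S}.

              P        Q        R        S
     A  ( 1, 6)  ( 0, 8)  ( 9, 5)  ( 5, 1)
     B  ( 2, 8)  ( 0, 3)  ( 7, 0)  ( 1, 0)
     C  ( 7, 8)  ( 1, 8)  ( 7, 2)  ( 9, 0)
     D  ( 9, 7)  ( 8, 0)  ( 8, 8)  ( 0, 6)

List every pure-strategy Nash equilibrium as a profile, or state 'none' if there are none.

(A,P): not NE [P1→D gives 9>1; P2→Q gives 8>6]
(A,Q): not NE [P1→D gives 8>0]
(A,R): not NE [P2→Q gives 8>5]
(A,S): not NE [P1→C gives 9>5; P2→Q gives 8>1]
(B,P): not NE [P1→D gives 9>2]
(B,Q): not NE [P1→D gives 8>0; P2→P gives 8>3]
(B,R): not NE [P1→A gives 9>7; P2→P gives 8>0]
(B,S): not NE [P1→C gives 9>1; P2→P gives 8>0]
(C,P): not NE [P1→D gives 9>7]
(C,Q): not NE [P1→D gives 8>1]
(C,R): not NE [P1→A gives 9>7; P2→Q gives 8>2]
(C,S): not NE [P2→Q gives 8>0]
(D,P): not NE [P2→R gives 8>7]
(D,Q): not NE [P2→R gives 8>0]
(D,R): not NE [P1→A gives 9>8]
(D,S): not NE [P1→C gives 9>0; P2→R gives 8>6]

No pure NE.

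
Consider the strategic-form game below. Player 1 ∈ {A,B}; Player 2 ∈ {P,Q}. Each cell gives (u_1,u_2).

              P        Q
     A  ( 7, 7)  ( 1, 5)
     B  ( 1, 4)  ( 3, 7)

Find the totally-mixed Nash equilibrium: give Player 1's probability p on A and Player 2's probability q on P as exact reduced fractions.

p=3/5, q=1/4

P1 indiff ⇒ q·7+(1-q)·1 = q·1+(1-q)·3 ⇒ q(6) = (1-q)(2) ⇒ q = 1/4
P2 indiff ⇒ p·7+(1-p)·4 = p·5+(1-p)·7 ⇒ p(2) = (1-p)(3) ⇒ p = 3/5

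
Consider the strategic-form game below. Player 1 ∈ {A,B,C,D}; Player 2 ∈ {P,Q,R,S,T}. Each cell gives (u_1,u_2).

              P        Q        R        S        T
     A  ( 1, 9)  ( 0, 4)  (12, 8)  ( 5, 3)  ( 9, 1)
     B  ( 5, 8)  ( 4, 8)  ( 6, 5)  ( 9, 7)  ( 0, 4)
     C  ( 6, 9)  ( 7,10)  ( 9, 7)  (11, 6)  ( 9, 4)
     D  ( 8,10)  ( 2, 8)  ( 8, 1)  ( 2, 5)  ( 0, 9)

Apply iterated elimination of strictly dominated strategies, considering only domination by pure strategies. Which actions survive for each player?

P1 drop B (C beats it: P:6>5 Q:7>4 R:9>6 S:11>9 T:9>0)
P2 drop R (P beats it: A:9>8 C:9>7 D:10>1)
P2 drop S (P beats it: A:9>3 C:9>6 D:10>5)
P2 drop T (P beats it: A:9>1 C:9>4 D:10>9)
P1 drop A (C beats it: P:6>1 Q:7>0)
P1→{C,D} P2→{P,Q}

Survivors P1:{C,D} P2:{P,Q}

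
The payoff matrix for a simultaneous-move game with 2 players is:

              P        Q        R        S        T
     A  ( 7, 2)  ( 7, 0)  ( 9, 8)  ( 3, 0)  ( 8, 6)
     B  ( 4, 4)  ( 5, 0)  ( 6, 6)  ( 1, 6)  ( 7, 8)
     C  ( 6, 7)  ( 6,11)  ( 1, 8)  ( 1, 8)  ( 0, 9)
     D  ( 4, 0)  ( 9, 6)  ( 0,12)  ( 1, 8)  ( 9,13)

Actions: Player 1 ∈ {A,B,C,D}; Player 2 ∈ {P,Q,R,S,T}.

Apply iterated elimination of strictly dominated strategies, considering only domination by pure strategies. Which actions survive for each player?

P1 drop B (A beats it: P:7>4 Q:7>5 R:9>6 S:3>1 T:8>7)
P1 drop C (A beats it: P:7>6 Q:7>6 R:9>1 S:3>1 T:8>0)
P2 drop P (R beats it: A:8>2 D:12>0)
P2 drop Q (R beats it: A:8>0 D:12>6)
P2 drop S (R beats it: A:8>0 D:12>8)
P1→{A,D} P2→{R,T}

Remaining: P1:{A,D} P2:{R,T}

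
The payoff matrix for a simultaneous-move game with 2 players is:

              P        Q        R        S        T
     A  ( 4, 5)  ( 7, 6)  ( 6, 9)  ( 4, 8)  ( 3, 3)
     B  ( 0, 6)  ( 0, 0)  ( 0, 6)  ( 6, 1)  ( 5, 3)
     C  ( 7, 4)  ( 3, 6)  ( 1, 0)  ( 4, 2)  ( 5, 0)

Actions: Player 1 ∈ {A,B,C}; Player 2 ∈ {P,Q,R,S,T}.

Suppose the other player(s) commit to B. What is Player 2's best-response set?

u_2(P vs B) = 6
u_2(Q vs B) = 0
u_2(R vs B) = 6
u_2(S vs B) = 1
u_2(T vs B) = 3
max payoff 6 at {P,R}

argmax u_2 = {P,R}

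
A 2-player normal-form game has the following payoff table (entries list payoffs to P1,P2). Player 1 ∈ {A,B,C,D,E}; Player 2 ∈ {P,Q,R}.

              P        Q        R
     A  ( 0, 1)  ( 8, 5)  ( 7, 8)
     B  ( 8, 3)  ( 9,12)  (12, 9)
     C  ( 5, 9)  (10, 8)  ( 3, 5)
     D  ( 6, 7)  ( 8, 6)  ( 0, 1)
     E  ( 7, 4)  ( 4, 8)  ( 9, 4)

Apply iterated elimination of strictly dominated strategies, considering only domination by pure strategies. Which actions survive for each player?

P1 drop A (B beats it: P:8>0 Q:9>8 R:12>7)
P1 drop D (B beats it: P:8>6 Q:9>8 R:12>0)
P1 drop E (B beats it: P:8>7 Q:9>4 R:12>9)
P2 drop R (Q beats it: B:12>9 C:8>5)
P1→{B,C} P2→{P,Q}

IESDS → P1:{B,C} P2:{P,Q}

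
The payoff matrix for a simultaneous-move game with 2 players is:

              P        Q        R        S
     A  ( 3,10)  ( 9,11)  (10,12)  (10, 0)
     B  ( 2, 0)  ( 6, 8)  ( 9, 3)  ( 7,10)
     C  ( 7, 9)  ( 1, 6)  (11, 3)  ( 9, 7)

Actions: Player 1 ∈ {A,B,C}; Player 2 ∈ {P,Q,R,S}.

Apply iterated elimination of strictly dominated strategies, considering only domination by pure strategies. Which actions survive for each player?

P1 drop B (A beats it: P:3>2 Q:9>6 R:10>9 S:10>7)
P2 drop S (P beats it: A:10>0 C:9>7)
P1→{A,C} P2→{P,Q,R}

IESDS → P1:{A,C} P2:{P,Q,R}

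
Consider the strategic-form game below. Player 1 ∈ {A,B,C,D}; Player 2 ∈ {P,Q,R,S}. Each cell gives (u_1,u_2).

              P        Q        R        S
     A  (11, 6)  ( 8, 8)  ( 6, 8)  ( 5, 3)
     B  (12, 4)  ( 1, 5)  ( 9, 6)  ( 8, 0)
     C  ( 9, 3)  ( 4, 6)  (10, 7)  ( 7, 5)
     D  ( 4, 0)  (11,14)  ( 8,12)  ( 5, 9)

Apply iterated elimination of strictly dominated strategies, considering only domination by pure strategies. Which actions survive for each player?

P2 drop P (Q beats it: A:8>6 B:5>4 C:6>3 D:14>0)
P2 drop S (Q beats it: A:8>3 B:5>0 C:6>5 D:14>9)
P1 drop A (D beats it: Q:11>8 R:8>6)
P1 drop B (C beats it: Q:4>1 R:10>9)
P1→{C,D} P2→{Q,R}

Remaining: P1:{C,D} P2:{Q,R}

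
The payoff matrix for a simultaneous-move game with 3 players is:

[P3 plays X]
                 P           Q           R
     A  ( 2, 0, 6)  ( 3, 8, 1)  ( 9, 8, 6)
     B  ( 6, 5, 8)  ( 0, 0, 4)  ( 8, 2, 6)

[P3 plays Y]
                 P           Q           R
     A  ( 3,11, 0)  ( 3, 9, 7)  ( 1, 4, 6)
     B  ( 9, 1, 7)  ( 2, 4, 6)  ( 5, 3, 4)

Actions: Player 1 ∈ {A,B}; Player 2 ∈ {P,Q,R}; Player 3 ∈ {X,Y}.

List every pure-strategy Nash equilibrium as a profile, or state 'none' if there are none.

(A,P,X): not NE [P1→B gives 6>2; P2→R gives 8>0]
(A,P,Y): not NE [P1→B gives 9>3; P3→X gives 6>0]
(A,Q,X): not NE [P3→Y gives 7>1]
(A,Q,Y): not NE [P2→P gives 11>9]
(A,R,X): NE
(A,R,Y): not NE [P1→B gives 5>1; P2→P gives 11>4]
(B,P,X): NE
(B,P,Y): not NE [P2→Q gives 4>1; P3→X gives 8>7]
(B,Q,X): not NE [P1→A gives 3>0; P2→P gives 5>0; P3→Y gives 6>4]
(B,Q,Y): not NE [P1→A gives 3>2]
(B,R,X): not NE [P1→A gives 9>8; P2→P gives 5>2]
(B,R,Y): not NE [P2→Q gives 4>3; P3→X gives 6>4]

PSNE = {(A,R,X), (B,P,X)}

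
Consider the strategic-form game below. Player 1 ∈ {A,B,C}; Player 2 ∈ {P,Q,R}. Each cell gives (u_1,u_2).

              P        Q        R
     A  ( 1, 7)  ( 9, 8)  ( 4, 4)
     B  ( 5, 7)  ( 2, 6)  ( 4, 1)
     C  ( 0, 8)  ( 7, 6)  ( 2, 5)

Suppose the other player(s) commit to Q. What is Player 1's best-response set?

BR_1 = {A}

u_1(A vs Q) = 9
u_1(B vs Q) = 2
u_1(C vs Q) = 7
max payoff 9 at {A}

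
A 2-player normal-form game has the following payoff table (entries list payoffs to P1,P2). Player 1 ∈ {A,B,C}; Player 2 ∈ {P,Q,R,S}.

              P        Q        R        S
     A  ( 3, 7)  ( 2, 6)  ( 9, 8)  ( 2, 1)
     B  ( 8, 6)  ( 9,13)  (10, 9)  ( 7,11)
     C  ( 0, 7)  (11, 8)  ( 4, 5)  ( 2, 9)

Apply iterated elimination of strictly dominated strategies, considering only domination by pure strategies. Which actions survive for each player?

Remaining: P1:{B,C} P2:{Q,S}

P1 drop A (B beats it: P:8>3 Q:9>2 R:10>9 S:7>2)
P2 drop P (Q beats it: B:13>6 C:8>7)
P2 drop R (Q beats it: B:13>9 C:8>5)
P1→{B,C} P2→{Q,S}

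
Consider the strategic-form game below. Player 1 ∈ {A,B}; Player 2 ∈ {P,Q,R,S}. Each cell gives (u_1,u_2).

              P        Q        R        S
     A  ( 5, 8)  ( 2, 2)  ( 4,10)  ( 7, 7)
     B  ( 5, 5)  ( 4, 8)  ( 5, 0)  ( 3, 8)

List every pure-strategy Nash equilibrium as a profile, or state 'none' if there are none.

PSNE = {(B,Q)}

(A,P): not NE [P2→R gives 10>8]
(A,Q): not NE [P1→B gives 4>2; P2→R gives 10>2]
(A,R): not NE [P1→B gives 5>4]
(A,S): not NE [P2→R gives 10>7]
(B,P): not NE [P2→S gives 8>5]
(B,Q): NE
(B,R): not NE [P2→S gives 8>0]
(B,S): not NE [P1→A gives 7>3]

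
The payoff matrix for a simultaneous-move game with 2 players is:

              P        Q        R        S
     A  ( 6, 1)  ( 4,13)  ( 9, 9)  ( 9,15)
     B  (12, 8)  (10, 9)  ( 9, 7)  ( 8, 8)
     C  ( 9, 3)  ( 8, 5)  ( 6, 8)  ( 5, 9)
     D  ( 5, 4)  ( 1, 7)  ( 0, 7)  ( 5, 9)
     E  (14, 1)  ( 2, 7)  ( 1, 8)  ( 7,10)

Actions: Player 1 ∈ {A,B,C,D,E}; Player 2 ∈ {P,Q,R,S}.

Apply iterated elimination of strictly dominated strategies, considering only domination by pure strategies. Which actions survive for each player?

Remaining: P1:{A,B} P2:{Q,S}

P1 drop C (B beats it: P:12>9 Q:10>8 R:9>6 S:8>5)
P1 drop D (A beats it: P:6>5 Q:4>1 R:9>0 S:9>5)
P2 drop P (Q beats it: A:13>1 B:9>8 E:7>1)
P1 drop E (A beats it: Q:4>2 R:9>1 S:9>7)
P2 drop R (Q beats it: A:13>9 B:9>7)
P1→{A,B} P2→{Q,S}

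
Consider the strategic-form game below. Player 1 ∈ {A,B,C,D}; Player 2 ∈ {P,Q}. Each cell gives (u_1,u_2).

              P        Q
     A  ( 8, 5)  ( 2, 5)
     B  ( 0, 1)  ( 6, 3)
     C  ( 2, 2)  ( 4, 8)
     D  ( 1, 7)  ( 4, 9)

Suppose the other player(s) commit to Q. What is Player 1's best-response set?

P1 best: {B}

u_1(A vs Q) = 2
u_1(B vs Q) = 6
u_1(C vs Q) = 4
u_1(D vs Q) = 4
max payoff 6 at {B}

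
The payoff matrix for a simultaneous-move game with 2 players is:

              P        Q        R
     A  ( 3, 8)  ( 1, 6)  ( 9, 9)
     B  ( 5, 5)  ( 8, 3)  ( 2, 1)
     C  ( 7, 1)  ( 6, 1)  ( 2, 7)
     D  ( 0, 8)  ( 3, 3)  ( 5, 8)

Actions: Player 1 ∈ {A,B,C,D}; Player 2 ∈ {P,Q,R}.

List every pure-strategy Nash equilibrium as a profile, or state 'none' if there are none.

(A,P): not NE [P1→C gives 7>3; P2→R gives 9>8]
(A,Q): not NE [P1→B gives 8>1; P2→R gives 9>6]
(A,R): NE
(B,P): not NE [P1→C gives 7>5]
(B,Q): not NE [P2→P gives 5>3]
(B,R): not NE [P1→A gives 9>2; P2→P gives 5>1]
(C,P): not NE [P2→R gives 7>1]
(C,Q): not NE [P1→B gives 8>6; P2→R gives 7>1]
(C,R): not NE [P1→A gives 9>2]
(D,P): not NE [P1→C gives 7>0]
(D,Q): not NE [P1→B gives 8>3; P2→R gives 8>3]
(D,R): not NE [P1→A gives 9>5]

Nash profiles: (A,R)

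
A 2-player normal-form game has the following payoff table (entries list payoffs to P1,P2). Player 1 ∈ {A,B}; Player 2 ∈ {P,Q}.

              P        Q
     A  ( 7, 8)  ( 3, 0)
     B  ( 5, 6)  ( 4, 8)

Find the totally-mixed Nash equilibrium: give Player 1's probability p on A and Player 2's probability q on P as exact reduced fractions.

P1 indiff ⇒ q·7+(1-q)·3 = q·5+(1-q)·4 ⇒ q(2) = (1-q)(1) ⇒ q = 1/3
P2 indiff ⇒ p·8+(1-p)·6 = p·0+(1-p)·8 ⇒ p(8) = (1-p)(2) ⇒ p = 1/5

p=1/5, q=1/3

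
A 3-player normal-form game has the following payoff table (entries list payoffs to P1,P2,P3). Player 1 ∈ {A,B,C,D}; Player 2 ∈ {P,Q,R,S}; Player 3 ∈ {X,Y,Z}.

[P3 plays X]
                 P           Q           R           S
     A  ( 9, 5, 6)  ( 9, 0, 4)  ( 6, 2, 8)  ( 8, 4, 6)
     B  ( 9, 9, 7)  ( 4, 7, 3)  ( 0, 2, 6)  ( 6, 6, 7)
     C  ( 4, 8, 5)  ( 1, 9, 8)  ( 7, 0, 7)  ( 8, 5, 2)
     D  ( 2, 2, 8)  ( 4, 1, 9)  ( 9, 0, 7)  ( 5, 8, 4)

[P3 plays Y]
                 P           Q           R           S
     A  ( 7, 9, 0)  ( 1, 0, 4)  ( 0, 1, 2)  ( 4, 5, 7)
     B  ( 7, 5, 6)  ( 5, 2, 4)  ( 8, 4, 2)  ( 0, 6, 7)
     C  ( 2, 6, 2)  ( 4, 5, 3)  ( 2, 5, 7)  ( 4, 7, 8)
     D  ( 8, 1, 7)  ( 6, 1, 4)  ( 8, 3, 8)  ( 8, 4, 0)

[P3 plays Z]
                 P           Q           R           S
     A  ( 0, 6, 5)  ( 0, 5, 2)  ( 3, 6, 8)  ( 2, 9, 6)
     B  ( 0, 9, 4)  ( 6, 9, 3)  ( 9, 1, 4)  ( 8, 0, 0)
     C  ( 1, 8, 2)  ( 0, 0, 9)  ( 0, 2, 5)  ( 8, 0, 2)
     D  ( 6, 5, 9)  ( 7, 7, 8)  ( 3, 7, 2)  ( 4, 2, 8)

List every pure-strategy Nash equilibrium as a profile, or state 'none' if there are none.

(A,P,X): NE
(A,P,Y): not NE [P1→D gives 8>7; P3→X gives 6>0]
(A,P,Z): not NE [P1→D gives 6>0; P2→S gives 9>6; P3→X gives 6>5]
(A,Q,X): not NE [P2→P gives 5>0]
(A,Q,Y): not NE [P1→D gives 6>1; P2→P gives 9>0]
(A,Q,Z): not NE [P1→D gives 7>0; P2→S gives 9>5; P3→Y gives 4>2]
(A,R,X): not NE [P1→D gives 9>6; P2→P gives 5>2]
(A,R,Y): not NE [P1→D gives 8>0; P2→P gives 9>1; P3→Z gives 8>2]
(A,R,Z): not NE [P1→B gives 9>3; P2→S gives 9>6]
(A,S,X): not NE [P2→P gives 5>4; P3→Y gives 7>6]
(A,S,Y): not NE [P1→D gives 8>4; P2→P gives 9>5]
(A,S,Z): not NE [P1→C gives 8>2; P3→Y gives 7>6]
(B,P,X): NE
(B,P,Y): not NE [P1→D gives 8>7; P2→S gives 6>5; P3→X gives 7>6]
(B,P,Z): not NE [P1→D gives 6>0; P3→X gives 7>4]
(B,Q,X): not NE [P1→A gives 9>4; P2→P gives 9>7; P3→Y gives 4>3]
(B,Q,Y): not NE [P1→D gives 6>5; P2→S gives 6>2]
(B,Q,Z): not NE [P1→D gives 7>6; P3→Y gives 4>3]
(B,R,X): not NE [P1→D gives 9>0; P2→P gives 9>2]
(B,R,Y): not NE [P2→S gives 6>4; P3→X gives 6>2]
(B,R,Z): not NE [P2→Q gives 9>1; P3→X gives 6>4]
(B,S,X): not NE [P1→C gives 8>6; P2→P gives 9>6]
(B,S,Y): not NE [P1→D gives 8>0]
(B,S,Z): not NE [P2→Q gives 9>0; P3→Y gives 7>0]
(C,P,X): not NE [P1→B gives 9>4; P2→Q gives 9>8]
(C,P,Y): not NE [P1→D gives 8>2; P2→S gives 7>6; P3→X gives 5>2]
(C,P,Z): not NE [P1→D gives 6>1; P3→X gives 5>2]
(C,Q,X): not NE [P1→A gives 9>1; P3→Z gives 9>8]
(C,Q,Y): not NE [P1→D gives 6>4; P2→S gives 7>5; P3→Z gives 9>3]
(C,Q,Z): not NE [P1→D gives 7>0; P2→P gives 8>0]
(C,R,X): not NE [P1→D gives 9>7; P2→Q gives 9>0]
(C,R,Y): not NE [P1→D gives 8>2; P2→S gives 7>5]
(C,R,Z): not NE [P1→B gives 9>0; P2→P gives 8>2; P3→Y gives 7>5]
(C,S,X): not NE [P2→Q gives 9>5; P3→Y gives 8>2]
(C,S,Y): not NE [P1→D gives 8>4]
(C,S,Z): not NE [P2→P gives 8>0; P3→Y gives 8>2]
(D,P,X): not NE [P1→B gives 9>2; P2→S gives 8>2; P3→Z gives 9>8]
(D,P,Y): not NE [P2→S gives 4>1; P3→Z gives 9>7]
(D,P,Z): not NE [P2→R gives 7>5]
(D,Q,X): not NE [P1→A gives 9>4; P2→S gives 8>1]
(D,Q,Y): not NE [P2→S gives 4>1; P3→X gives 9>4]
(D,Q,Z): not NE [P3→X gives 9>8]
(D,R,X): not NE [P2→S gives 8>0; P3→Y gives 8>7]
(D,R,Y): not NE [P2→S gives 4>3]
(D,R,Z): not NE [P1→B gives 9>3; P3→Y gives 8>2]
(D,S,X): not NE [P1→C gives 8>5; P3→Z gives 8>4]
(D,S,Y): not NE [P3→Z gives 8>0]
(D,S,Z): not NE [P1→C gives 8>4; P2→R gives 7>2]

PSNE = {(A,P,X), (B,P,X)}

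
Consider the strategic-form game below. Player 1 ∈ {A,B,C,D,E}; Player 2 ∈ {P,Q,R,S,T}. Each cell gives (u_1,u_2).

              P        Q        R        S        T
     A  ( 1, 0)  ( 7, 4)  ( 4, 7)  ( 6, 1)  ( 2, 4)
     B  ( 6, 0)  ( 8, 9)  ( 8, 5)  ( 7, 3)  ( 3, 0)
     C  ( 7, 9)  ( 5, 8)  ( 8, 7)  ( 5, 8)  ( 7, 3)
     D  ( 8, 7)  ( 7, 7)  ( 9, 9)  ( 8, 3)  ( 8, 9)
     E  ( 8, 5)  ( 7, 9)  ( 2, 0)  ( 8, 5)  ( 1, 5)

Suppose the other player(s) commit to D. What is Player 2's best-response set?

u_2(P vs D) = 7
u_2(Q vs D) = 7
u_2(R vs D) = 9
u_2(S vs D) = 3
u_2(T vs D) = 9
max payoff 9 at {R,T}

P2 best: {R,T}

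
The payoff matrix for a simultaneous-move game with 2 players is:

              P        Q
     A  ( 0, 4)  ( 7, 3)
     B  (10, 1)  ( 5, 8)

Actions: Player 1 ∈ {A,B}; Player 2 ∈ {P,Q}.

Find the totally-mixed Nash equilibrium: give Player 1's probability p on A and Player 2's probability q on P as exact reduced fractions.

(p,q) = (7/8, 1/6)

P1 indiff ⇒ q·0+(1-q)·7 = q·10+(1-q)·5 ⇒ q(-10) = (1-q)(-2) ⇒ q = 1/6
P2 indiff ⇒ p·4+(1-p)·1 = p·3+(1-p)·8 ⇒ p(1) = (1-p)(7) ⇒ p = 7/8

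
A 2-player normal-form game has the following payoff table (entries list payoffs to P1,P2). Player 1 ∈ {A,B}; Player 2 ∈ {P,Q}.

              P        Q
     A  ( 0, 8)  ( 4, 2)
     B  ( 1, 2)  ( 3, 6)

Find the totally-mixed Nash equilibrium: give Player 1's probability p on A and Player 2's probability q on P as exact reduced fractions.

P1 indiff ⇒ q·0+(1-q)·4 = q·1+(1-q)·3 ⇒ q(-1) = (1-q)(-1) ⇒ q = 1/2
P2 indiff ⇒ p·8+(1-p)·2 = p·2+(1-p)·6 ⇒ p(6) = (1-p)(4) ⇒ p = 2/5

p=2/5, q=1/2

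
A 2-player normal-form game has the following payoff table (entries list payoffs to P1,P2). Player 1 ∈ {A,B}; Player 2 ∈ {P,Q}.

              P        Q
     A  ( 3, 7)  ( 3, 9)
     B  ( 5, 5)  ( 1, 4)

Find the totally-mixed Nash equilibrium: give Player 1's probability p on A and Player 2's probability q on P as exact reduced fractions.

P1 indiff ⇒ q·3+(1-q)·3 = q·5+(1-q)·1 ⇒ q(-2) = (1-q)(-2) ⇒ q = 1/2
P2 indiff ⇒ p·7+(1-p)·5 = p·9+(1-p)·4 ⇒ p(-2) = (1-p)(-1) ⇒ p = 1/3

p=1/3, q=1/2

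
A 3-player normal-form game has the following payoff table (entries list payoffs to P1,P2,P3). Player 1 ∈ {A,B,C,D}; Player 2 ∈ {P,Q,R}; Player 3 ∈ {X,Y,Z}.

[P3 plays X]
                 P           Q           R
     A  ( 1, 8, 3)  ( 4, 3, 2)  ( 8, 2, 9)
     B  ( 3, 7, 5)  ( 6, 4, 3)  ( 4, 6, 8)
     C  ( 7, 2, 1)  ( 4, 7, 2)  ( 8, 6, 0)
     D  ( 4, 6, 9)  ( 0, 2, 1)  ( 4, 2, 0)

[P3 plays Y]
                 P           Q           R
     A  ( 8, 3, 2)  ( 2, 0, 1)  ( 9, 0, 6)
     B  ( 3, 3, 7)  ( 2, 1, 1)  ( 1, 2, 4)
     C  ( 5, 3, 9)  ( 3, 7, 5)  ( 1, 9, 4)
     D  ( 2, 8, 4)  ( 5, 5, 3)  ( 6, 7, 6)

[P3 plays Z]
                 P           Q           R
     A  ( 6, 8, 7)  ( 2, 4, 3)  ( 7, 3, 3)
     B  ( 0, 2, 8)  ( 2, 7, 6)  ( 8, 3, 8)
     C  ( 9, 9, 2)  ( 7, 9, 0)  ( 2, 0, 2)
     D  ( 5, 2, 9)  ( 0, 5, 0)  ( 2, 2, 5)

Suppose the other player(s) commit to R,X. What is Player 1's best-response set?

u_1(A vs R,X) = 8
u_1(B vs R,X) = 4
u_1(C vs R,X) = 8
u_1(D vs R,X) = 4
max payoff 8 at {A,C}

P1 best: {A,C}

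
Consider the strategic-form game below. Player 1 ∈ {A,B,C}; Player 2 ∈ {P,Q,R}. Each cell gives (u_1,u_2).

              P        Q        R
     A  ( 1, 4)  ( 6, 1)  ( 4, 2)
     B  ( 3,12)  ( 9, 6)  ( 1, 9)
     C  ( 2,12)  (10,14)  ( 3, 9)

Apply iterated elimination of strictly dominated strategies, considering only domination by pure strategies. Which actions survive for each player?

Remaining: P1:{B,C} P2:{P,Q}

P2 drop R (P beats it: A:4>2 B:12>9 C:12>9)
P1 drop A (B beats it: P:3>1 Q:9>6)
P1→{B,C} P2→{P,Q}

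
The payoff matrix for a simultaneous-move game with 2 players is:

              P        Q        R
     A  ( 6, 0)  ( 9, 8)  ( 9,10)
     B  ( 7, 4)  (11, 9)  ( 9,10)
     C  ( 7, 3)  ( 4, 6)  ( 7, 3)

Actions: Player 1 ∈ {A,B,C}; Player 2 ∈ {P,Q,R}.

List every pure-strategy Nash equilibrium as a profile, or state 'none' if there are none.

Nash profiles: (A,R), (B,R)

(A,P): not NE [P1→C gives 7>6; P2→R gives 10>0]
(A,Q): not NE [P1→B gives 11>9; P2→R gives 10>8]
(A,R): NE
(B,P): not NE [P2→R gives 10>4]
(B,Q): not NE [P2→R gives 10>9]
(B,R): NE
(C,P): not NE [P2→Q gives 6>3]
(C,Q): not NE [P1→B gives 11>4]
(C,R): not NE [P1→B gives 9>7; P2→Q gives 6>3]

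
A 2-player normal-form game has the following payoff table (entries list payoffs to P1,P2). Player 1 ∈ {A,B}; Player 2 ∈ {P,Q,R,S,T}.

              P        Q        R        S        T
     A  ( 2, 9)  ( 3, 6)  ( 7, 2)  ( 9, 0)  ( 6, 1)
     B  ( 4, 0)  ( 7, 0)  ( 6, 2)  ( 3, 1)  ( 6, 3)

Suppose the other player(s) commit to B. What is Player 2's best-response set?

argmax u_2 = {T}

u_2(P vs B) = 0
u_2(Q vs B) = 0
u_2(R vs B) = 2
u_2(S vs B) = 1
u_2(T vs B) = 3
max payoff 3 at {T}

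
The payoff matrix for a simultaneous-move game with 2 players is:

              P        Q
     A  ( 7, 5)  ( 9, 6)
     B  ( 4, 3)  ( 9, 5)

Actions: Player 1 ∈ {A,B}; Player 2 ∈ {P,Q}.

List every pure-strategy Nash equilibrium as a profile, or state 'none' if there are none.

(A,P): not NE [P2→Q gives 6>5]
(A,Q): NE
(B,P): not NE [P1→A gives 7>4; P2→Q gives 5>3]
(B,Q): NE

PSNE = {(A,Q), (B,Q)}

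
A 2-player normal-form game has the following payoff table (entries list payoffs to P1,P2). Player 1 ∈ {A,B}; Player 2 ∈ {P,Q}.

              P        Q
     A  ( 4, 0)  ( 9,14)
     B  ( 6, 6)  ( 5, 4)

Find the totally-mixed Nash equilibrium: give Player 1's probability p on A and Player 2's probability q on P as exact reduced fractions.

P1 mixes 1/8 on A; P2 mixes 2/3 on P

P1 indiff ⇒ q·4+(1-q)·9 = q·6+(1-q)·5 ⇒ q(-2) = (1-q)(-4) ⇒ q = 2/3
P2 indiff ⇒ p·0+(1-p)·6 = p·14+(1-p)·4 ⇒ p(-14) = (1-p)(-2) ⇒ p = 1/8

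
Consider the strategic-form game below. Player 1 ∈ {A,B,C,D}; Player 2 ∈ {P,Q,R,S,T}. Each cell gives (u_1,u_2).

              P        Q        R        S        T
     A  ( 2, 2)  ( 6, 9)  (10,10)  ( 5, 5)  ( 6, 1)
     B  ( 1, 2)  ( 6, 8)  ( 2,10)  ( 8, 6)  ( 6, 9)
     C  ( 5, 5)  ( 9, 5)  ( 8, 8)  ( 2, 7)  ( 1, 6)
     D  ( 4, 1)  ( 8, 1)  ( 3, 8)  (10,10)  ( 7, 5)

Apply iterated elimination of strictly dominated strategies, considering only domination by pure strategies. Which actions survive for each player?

Survivors P1:{A,D} P2:{R,S}

P1 drop B (D beats it: P:4>1 Q:8>6 R:3>2 S:10>8 T:7>6)
P2 drop P (R beats it: A:10>2 C:8>5 D:8>1)
P2 drop Q (R beats it: A:10>9 C:8>5 D:8>1)
P1 drop C (A beats it: R:10>8 S:5>2 T:6>1)
P2 drop T (R beats it: A:10>1 D:8>5)
P1→{A,D} P2→{R,S}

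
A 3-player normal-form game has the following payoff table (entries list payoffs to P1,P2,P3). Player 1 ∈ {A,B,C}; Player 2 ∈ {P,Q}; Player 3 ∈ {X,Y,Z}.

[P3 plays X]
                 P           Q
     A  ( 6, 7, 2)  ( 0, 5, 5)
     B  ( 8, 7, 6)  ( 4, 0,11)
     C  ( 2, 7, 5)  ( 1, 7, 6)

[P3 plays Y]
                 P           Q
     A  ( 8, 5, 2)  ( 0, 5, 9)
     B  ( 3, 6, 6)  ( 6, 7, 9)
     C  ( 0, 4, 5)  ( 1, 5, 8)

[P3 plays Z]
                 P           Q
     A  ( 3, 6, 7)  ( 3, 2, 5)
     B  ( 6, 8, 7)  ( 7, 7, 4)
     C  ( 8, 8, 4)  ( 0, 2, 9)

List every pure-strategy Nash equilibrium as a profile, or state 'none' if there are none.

PSNE: ∅

(A,P,X): not NE [P1→B gives 8>6; P3→Z gives 7>2]
(A,P,Y): not NE [P3→Z gives 7>2]
(A,P,Z): not NE [P1→C gives 8>3]
(A,Q,X): not NE [P1→B gives 4>0; P2→P gives 7>5; P3→Y gives 9>5]
(A,Q,Y): not NE [P1→B gives 6>0]
(A,Q,Z): not NE [P1→B gives 7>3; P2→P gives 6>2; P3→Y gives 9>5]
(B,P,X): not NE [P3→Z gives 7>6]
(B,P,Y): not NE [P1→A gives 8>3; P2→Q gives 7>6; P3→Z gives 7>6]
(B,P,Z): not NE [P1→C gives 8>6]
(B,Q,X): not NE [P2→P gives 7>0]
(B,Q,Y): not NE [P3→X gives 11>9]
(B,Q,Z): not NE [P2→P gives 8>7; P3→X gives 11>4]
(C,P,X): not NE [P1→B gives 8>2]
(C,P,Y): not NE [P1→A gives 8>0; P2→Q gives 5>4]
(C,P,Z): not NE [P3→Y gives 5>4]
(C,Q,X): not NE [P1→B gives 4>1; P3→Z gives 9>6]
(C,Q,Y): not NE [P1→B gives 6>1; P3→Z gives 9>8]
(C,Q,Z): not NE [P1→B gives 7>0; P2→P gives 8>2]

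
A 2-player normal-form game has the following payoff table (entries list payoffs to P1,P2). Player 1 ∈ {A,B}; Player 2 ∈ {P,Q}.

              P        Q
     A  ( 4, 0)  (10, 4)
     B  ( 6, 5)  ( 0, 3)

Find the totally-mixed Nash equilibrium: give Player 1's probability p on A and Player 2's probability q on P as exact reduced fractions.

P1 mixes 1/3 on A; P2 mixes 5/6 on P

P1 indiff ⇒ q·4+(1-q)·10 = q·6+(1-q)·0 ⇒ q(-2) = (1-q)(-10) ⇒ q = 5/6
P2 indiff ⇒ p·0+(1-p)·5 = p·4+(1-p)·3 ⇒ p(-4) = (1-p)(-2) ⇒ p = 1/3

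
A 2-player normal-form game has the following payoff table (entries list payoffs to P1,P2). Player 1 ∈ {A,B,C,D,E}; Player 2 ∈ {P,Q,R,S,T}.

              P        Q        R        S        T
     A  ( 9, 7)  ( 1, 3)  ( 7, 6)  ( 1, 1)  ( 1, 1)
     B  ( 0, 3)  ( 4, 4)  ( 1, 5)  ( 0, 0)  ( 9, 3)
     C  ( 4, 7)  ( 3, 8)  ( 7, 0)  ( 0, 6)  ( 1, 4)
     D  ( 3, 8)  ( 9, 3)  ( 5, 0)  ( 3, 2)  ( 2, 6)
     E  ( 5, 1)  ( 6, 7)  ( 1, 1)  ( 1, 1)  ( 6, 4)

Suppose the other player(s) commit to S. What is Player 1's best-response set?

u_1(A vs S) = 1
u_1(B vs S) = 0
u_1(C vs S) = 0
u_1(D vs S) = 3
u_1(E vs S) = 1
max payoff 3 at {D}

argmax u_1 = {D}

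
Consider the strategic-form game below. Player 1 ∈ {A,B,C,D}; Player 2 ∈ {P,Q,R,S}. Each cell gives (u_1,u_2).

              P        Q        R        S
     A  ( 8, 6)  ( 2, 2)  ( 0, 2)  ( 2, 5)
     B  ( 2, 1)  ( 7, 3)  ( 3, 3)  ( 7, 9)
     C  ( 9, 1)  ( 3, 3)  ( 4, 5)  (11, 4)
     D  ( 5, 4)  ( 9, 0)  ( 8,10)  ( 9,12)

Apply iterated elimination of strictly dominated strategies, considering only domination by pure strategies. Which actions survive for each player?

P1 drop A (C beats it: P:9>8 Q:3>2 R:4>0 S:11>2)
P1 drop B (D beats it: P:5>2 Q:9>7 R:8>3 S:9>7)
P2 drop P (R beats it: C:5>1 D:10>4)
P2 drop Q (R beats it: C:5>3 D:10>0)
P1→{C,D} P2→{R,S}

Remaining: P1:{C,D} P2:{R,S}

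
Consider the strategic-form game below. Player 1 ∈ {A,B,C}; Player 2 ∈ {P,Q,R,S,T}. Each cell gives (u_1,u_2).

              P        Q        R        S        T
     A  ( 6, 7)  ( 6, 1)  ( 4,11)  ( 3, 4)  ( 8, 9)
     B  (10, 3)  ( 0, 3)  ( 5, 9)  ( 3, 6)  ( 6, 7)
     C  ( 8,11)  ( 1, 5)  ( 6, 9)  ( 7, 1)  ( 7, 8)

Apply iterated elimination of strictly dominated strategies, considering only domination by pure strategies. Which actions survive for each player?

Survivors P1:{B,C} P2:{P,R}

P2 drop Q (R beats it: A:11>1 B:9>3 C:9>5)
P2 drop S (R beats it: A:11>4 B:9>6 C:9>1)
P2 drop T (R beats it: A:11>9 B:9>7 C:9>8)
P1 drop A (B beats it: P:10>6 R:5>4)
P1→{B,C} P2→{P,R}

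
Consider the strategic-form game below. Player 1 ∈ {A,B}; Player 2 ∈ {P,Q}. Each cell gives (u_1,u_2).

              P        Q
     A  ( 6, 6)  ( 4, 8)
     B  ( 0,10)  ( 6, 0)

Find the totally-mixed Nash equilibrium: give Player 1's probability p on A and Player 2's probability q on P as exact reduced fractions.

P1 indiff ⇒ q·6+(1-q)·4 = q·0+(1-q)·6 ⇒ q(6) = (1-q)(2) ⇒ q = 1/4
P2 indiff ⇒ p·6+(1-p)·10 = p·8+(1-p)·0 ⇒ p(-2) = (1-p)(-10) ⇒ p = 5/6

p=5/6, q=1/4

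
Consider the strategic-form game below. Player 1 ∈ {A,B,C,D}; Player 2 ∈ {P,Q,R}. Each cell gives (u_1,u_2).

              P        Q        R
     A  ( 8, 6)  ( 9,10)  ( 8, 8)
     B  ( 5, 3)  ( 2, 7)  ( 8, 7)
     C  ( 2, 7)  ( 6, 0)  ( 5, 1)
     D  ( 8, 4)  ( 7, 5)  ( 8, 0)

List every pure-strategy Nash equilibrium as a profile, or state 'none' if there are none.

PSNE = {(A,Q), (B,R)}

(A,P): not NE [P2→Q gives 10>6]
(A,Q): NE
(A,R): not NE [P2→Q gives 10>8]
(B,P): not NE [P1→D gives 8>5; P2→R gives 7>3]
(B,Q): not NE [P1→A gives 9>2]
(B,R): NE
(C,P): not NE [P1→D gives 8>2]
(C,Q): not NE [P1→A gives 9>6; P2→P gives 7>0]
(C,R): not NE [P1→D gives 8>5; P2→P gives 7>1]
(D,P): not NE [P2→Q gives 5>4]
(D,Q): not NE [P1→A gives 9>7]
(D,R): not NE [P2→Q gives 5>0]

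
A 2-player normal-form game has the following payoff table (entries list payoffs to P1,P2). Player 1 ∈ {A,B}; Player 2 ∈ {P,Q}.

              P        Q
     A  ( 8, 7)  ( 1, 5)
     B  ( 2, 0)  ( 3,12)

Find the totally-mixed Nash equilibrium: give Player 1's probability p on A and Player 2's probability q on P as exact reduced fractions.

P1 indiff ⇒ q·8+(1-q)·1 = q·2+(1-q)·3 ⇒ q(6) = (1-q)(2) ⇒ q = 1/4
P2 indiff ⇒ p·7+(1-p)·0 = p·5+(1-p)·12 ⇒ p(2) = (1-p)(12) ⇒ p = 6/7

P1 mixes 6/7 on A; P2 mixes 1/4 on P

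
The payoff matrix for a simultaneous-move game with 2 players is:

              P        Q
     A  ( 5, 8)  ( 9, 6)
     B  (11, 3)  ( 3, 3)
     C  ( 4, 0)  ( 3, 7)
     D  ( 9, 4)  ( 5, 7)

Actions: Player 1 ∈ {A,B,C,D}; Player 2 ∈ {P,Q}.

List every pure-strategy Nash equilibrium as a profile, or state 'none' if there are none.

PSNE = {(B,P)}

(A,P): not NE [P1→B gives 11>5]
(A,Q): not NE [P2→P gives 8>6]
(B,P): NE
(B,Q): not NE [P1→A gives 9>3]
(C,P): not NE [P1→B gives 11>4; P2→Q gives 7>0]
(C,Q): not NE [P1→A gives 9>3]
(D,P): not NE [P1→B gives 11>9; P2→Q gives 7>4]
(D,Q): not NE [P1→A gives 9>5]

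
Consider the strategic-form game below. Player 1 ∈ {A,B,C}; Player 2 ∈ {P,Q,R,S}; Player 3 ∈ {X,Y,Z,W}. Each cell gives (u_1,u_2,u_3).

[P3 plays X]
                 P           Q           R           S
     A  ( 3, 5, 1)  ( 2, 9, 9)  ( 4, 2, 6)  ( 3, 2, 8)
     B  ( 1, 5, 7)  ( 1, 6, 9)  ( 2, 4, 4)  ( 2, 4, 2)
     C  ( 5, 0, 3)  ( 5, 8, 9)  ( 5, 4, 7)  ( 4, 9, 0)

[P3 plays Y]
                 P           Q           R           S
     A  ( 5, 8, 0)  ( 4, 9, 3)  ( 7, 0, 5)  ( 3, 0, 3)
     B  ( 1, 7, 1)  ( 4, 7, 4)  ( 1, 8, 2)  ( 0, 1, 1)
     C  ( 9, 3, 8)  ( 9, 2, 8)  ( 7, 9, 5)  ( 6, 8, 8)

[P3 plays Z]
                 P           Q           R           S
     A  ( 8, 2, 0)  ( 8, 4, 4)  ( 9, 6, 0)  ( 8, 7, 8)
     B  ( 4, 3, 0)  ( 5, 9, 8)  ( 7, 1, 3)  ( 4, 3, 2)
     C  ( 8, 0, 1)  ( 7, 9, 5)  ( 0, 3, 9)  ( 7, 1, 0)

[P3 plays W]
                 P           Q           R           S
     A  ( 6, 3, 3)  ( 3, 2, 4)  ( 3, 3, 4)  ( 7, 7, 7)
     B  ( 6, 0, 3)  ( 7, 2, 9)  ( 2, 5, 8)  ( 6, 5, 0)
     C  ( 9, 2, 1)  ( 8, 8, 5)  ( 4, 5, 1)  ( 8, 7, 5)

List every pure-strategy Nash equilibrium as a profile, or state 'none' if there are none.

(A,P,X): not NE [P1→C gives 5>3; P2→Q gives 9>5; P3→W gives 3>1]
(A,P,Y): not NE [P1→C gives 9>5; P2→Q gives 9>8; P3→W gives 3>0]
(A,P,Z): not NE [P2→S gives 7>2; P3→W gives 3>0]
(A,P,W): not NE [P1→C gives 9>6; P2→S gives 7>3]
(A,Q,X): not NE [P1→C gives 5>2]
(A,Q,Y): not NE [P1→C gives 9>4; P3→X gives 9>3]
(A,Q,Z): not NE [P2→S gives 7>4; P3→X gives 9>4]
(A,Q,W): not NE [P1→C gives 8>3; P2→S gives 7>2; P3→X gives 9>4]
(A,R,X): not NE [P1→C gives 5>4; P2→Q gives 9>2]
(A,R,Y): not NE [P2→Q gives 9>0; P3→X gives 6>5]
(A,R,Z): not NE [P2→S gives 7>6; P3→X gives 6>0]
(A,R,W): not NE [P1→C gives 4>3; P2→S gives 7>3; P3→X gives 6>4]
(A,S,X): not NE [P1→C gives 4>3; P2→Q gives 9>2]
(A,S,Y): not NE [P1→C gives 6>3; P2→Q gives 9>0; P3→Z gives 8>3]
(A,S,Z): NE
(A,S,W): not NE [P1→C gives 8>7; P3→Z gives 8>7]
(B,P,X): not NE [P1→C gives 5>1; P2→Q gives 6>5]
(B,P,Y): not NE [P1→C gives 9>1; P2→R gives 8>7; P3→X gives 7>1]
(B,P,Z): not NE [P1→C gives 8>4; P2→Q gives 9>3; P3→X gives 7>0]
(B,P,W): not NE [P1→C gives 9>6; P2→S gives 5>0; P3→X gives 7>3]
(B,Q,X): not NE [P1→C gives 5>1]
(B,Q,Y): not NE [P1→C gives 9>4; P2→R gives 8>7; P3→W gives 9>4]
(B,Q,Z): not NE [P1→A gives 8>5; P3→W gives 9>8]
(B,Q,W): not NE [P1→C gives 8>7; P2→S gives 5>2]
(B,R,X): not NE [P1→C gives 5>2; P2→Q gives 6>4; P3→W gives 8>4]
(B,R,Y): not NE [P1→C gives 7>1; P3→W gives 8>2]
(B,R,Z): not NE [P1→A gives 9>7; P2→Q gives 9>1; P3→W gives 8>3]
(B,R,W): not NE [P1→C gives 4>2]
(B,S,X): not NE [P1→C gives 4>2; P2→Q gives 6>4]
(B,S,Y): not NE [P1→C gives 6>0; P2→R gives 8>1; P3→Z gives 2>1]
(B,S,Z): not NE [P1→A gives 8>4; P2→Q gives 9>3]
(B,S,W): not NE [P1→C gives 8>6; P3→Z gives 2>0]
(C,P,X): not NE [P2→S gives 9>0; P3→Y gives 8>3]
(C,P,Y): not NE [P2→R gives 9>3]
(C,P,Z): not NE [P2→Q gives 9>0; P3→Y gives 8>1]
(C,P,W): not NE [P2→Q gives 8>2; P3→Y gives 8>1]
(C,Q,X): not NE [P2→S gives 9>8]
(C,Q,Y): not NE [P2→R gives 9>2; P3→X gives 9>8]
(C,Q,Z): not NE [P1→A gives 8>7; P3→X gives 9>5]
(C,Q,W): not NE [P3→X gives 9>5]
(C,R,X): not NE [P2→S gives 9>4; P3→Z gives 9>7]
(C,R,Y): not NE [P3→Z gives 9>5]
(C,R,Z): not NE [P1→A gives 9>0; P2→Q gives 9>3]
(C,R,W): not NE [P2→Q gives 8>5; P3→Z gives 9>1]
(C,S,X): not NE [P3→Y gives 8>0]
(C,S,Y): not NE [P2→R gives 9>8]
(C,S,Z): not NE [P1→A gives 8>7; P2→Q gives 9>1; P3→Y gives 8>0]
(C,S,W): not NE [P2→Q gives 8>7; P3→Y gives 8>5]

PSNE = {(A,S,Z)}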